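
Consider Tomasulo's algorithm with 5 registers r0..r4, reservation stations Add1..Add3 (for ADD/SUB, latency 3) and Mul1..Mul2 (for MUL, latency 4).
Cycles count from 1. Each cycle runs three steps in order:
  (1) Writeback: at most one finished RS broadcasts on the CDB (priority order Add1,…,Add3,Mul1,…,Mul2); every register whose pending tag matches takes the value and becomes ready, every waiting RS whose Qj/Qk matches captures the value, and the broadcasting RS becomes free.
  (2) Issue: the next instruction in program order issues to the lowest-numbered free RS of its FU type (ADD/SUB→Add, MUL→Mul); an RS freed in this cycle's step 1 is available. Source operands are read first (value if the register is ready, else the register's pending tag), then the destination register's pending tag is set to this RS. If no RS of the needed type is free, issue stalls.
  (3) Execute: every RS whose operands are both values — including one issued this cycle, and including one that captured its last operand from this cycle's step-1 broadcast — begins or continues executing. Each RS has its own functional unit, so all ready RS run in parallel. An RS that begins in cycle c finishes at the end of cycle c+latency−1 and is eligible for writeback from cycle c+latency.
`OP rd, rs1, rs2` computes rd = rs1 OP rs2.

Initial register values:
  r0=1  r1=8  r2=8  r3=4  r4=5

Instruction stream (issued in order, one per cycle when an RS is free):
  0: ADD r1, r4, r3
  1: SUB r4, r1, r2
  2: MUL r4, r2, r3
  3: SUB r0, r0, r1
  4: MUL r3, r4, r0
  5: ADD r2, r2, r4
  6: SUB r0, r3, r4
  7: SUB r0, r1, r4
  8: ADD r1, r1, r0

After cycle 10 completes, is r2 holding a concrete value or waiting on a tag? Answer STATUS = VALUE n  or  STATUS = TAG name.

c1: issue ADD r1<-Add1 | r0:1,r1:Add1,r2:8,r3:4,r4:5
c2: issue SUB r4<-Add2 | r0:1,r1:Add1,r2:8,r3:4,r4:Add2
c3: issue MUL r4<-Mul1 | r0:1,r1:Add1,r2:8,r3:4,r4:Mul1
c4: CDB Add1=9; issue SUB r0<-Add1 | r0:Add1,r1:9,r2:8,r3:4,r4:Mul1
c5: issue MUL r3<-Mul2 | r0:Add1,r1:9,r2:8,r3:Mul2,r4:Mul1
c6: issue ADD r2<-Add3 | r0:Add1,r1:9,r2:Add3,r3:Mul2,r4:Mul1
c7: CDB Add1=-8; issue SUB r0<-Add1 | r0:Add1,r1:9,r2:Add3,r3:Mul2,r4:Mul1
c8: CDB Add2=1; issue SUB r0<-Add2 | r0:Add2,r1:9,r2:Add3,r3:Mul2,r4:Mul1
c9: CDB Mul1=32; stall | r0:Add2,r1:9,r2:Add3,r3:Mul2,r4:32
c10: stall | r0:Add2,r1:9,r2:Add3,r3:Mul2,r4:32

STATUS = TAG Add3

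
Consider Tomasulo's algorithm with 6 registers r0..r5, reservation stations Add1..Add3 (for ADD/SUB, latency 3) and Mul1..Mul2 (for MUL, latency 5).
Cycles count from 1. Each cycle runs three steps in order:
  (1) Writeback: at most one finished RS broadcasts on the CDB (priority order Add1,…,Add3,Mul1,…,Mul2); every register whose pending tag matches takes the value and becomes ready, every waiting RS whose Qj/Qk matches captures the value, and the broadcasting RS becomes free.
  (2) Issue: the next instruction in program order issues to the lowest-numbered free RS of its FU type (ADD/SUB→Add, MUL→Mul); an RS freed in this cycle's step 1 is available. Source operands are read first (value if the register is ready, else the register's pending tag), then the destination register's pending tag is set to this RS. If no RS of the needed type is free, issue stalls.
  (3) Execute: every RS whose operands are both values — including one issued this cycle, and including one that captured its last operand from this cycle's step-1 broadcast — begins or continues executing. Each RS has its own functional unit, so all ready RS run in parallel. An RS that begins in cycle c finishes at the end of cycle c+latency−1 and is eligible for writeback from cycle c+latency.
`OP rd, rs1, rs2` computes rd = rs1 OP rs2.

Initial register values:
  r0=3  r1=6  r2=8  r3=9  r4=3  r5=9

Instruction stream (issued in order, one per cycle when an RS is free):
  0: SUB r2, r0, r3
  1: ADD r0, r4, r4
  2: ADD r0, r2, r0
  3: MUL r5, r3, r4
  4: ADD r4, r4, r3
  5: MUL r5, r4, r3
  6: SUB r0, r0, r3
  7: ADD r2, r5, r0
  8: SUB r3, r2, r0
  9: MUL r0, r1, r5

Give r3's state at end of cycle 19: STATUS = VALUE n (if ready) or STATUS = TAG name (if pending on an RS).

STATUS = VALUE 108

cycle 1: issue SUB r2<-Add1 // r0:3,r1:6,r2:Add1,r3:9,r4:3,r5:9
cycle 2: issue ADD r0<-Add2 // r0:Add2,r1:6,r2:Add1,r3:9,r4:3,r5:9
cycle 3: issue ADD r0<-Add3 // r0:Add3,r1:6,r2:Add1,r3:9,r4:3,r5:9
cycle 4: CDB Add1=-6; issue MUL r5<-Mul1 // r0:Add3,r1:6,r2:-6,r3:9,r4:3,r5:Mul1
cycle 5: CDB Add2=6; issue ADD r4<-Add1 // r0:Add3,r1:6,r2:-6,r3:9,r4:Add1,r5:Mul1
cycle 6: issue MUL r5<-Mul2 // r0:Add3,r1:6,r2:-6,r3:9,r4:Add1,r5:Mul2
cycle 7: issue SUB r0<-Add2 // r0:Add2,r1:6,r2:-6,r3:9,r4:Add1,r5:Mul2
cycle 8: CDB Add1=12; issue ADD r2<-Add1 // r0:Add2,r1:6,r2:Add1,r3:9,r4:12,r5:Mul2
cycle 9: CDB Add3=0; issue SUB r3<-Add3 // r0:Add2,r1:6,r2:Add1,r3:Add3,r4:12,r5:Mul2
cycle 10: CDB Mul1=27; issue MUL r0<-Mul1 // r0:Mul1,r1:6,r2:Add1,r3:Add3,r4:12,r5:Mul2
cycle 11: - // r0:Mul1,r1:6,r2:Add1,r3:Add3,r4:12,r5:Mul2
cycle 12: CDB Add2=-9 // r0:Mul1,r1:6,r2:Add1,r3:Add3,r4:12,r5:Mul2
cycle 13: CDB Mul2=108 // r0:Mul1,r1:6,r2:Add1,r3:Add3,r4:12,r5:108
cycle 14: - // r0:Mul1,r1:6,r2:Add1,r3:Add3,r4:12,r5:108
cycle 15: - // r0:Mul1,r1:6,r2:Add1,r3:Add3,r4:12,r5:108
cycle 16: CDB Add1=99 // r0:Mul1,r1:6,r2:99,r3:Add3,r4:12,r5:108
cycle 17: - // r0:Mul1,r1:6,r2:99,r3:Add3,r4:12,r5:108
cycle 18: CDB Mul1=648 // r0:648,r1:6,r2:99,r3:Add3,r4:12,r5:108
cycle 19: CDB Add3=108 // r0:648,r1:6,r2:99,r3:108,r4:12,r5:108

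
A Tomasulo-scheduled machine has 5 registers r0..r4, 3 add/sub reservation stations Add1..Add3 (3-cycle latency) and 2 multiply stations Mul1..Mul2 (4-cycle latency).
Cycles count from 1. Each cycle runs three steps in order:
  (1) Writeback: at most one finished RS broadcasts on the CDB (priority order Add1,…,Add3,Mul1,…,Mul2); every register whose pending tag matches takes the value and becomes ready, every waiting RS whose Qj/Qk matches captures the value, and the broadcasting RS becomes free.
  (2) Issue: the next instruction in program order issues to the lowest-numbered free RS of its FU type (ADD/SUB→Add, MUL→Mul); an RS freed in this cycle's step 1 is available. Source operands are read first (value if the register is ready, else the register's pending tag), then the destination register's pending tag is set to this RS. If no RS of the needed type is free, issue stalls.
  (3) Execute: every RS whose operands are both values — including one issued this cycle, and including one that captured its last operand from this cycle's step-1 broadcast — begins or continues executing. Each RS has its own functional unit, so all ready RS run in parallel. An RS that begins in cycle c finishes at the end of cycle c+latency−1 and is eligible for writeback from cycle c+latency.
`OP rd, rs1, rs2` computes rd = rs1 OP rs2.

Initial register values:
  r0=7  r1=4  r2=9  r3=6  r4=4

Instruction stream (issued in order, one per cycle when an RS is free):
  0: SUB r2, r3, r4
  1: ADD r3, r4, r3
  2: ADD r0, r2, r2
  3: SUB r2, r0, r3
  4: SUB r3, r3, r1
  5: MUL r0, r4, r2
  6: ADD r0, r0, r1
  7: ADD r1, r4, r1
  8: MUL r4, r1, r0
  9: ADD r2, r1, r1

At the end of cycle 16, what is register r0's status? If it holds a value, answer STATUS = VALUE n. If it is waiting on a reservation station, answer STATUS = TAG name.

STATUS = TAG Add3

cycle 1: issue SUB r2<-Add1 // r0:7,r1:4,r2:Add1,r3:6,r4:4
cycle 2: issue ADD r3<-Add2 // r0:7,r1:4,r2:Add1,r3:Add2,r4:4
cycle 3: issue ADD r0<-Add3 // r0:Add3,r1:4,r2:Add1,r3:Add2,r4:4
cycle 4: CDB Add1=2; issue SUB r2<-Add1 // r0:Add3,r1:4,r2:Add1,r3:Add2,r4:4
cycle 5: CDB Add2=10; issue SUB r3<-Add2 // r0:Add3,r1:4,r2:Add1,r3:Add2,r4:4
cycle 6: issue MUL r0<-Mul1 // r0:Mul1,r1:4,r2:Add1,r3:Add2,r4:4
cycle 7: CDB Add3=4; issue ADD r0<-Add3 // r0:Add3,r1:4,r2:Add1,r3:Add2,r4:4
cycle 8: CDB Add2=6; issue ADD r1<-Add2 // r0:Add3,r1:Add2,r2:Add1,r3:6,r4:4
cycle 9: issue MUL r4<-Mul2 // r0:Add3,r1:Add2,r2:Add1,r3:6,r4:Mul2
cycle 10: CDB Add1=-6; issue ADD r2<-Add1 // r0:Add3,r1:Add2,r2:Add1,r3:6,r4:Mul2
cycle 11: CDB Add2=8 // r0:Add3,r1:8,r2:Add1,r3:6,r4:Mul2
cycle 12: - // r0:Add3,r1:8,r2:Add1,r3:6,r4:Mul2
cycle 13: - // r0:Add3,r1:8,r2:Add1,r3:6,r4:Mul2
cycle 14: CDB Add1=16 // r0:Add3,r1:8,r2:16,r3:6,r4:Mul2
cycle 15: CDB Mul1=-24 // r0:Add3,r1:8,r2:16,r3:6,r4:Mul2
cycle 16: - // r0:Add3,r1:8,r2:16,r3:6,r4:Mul2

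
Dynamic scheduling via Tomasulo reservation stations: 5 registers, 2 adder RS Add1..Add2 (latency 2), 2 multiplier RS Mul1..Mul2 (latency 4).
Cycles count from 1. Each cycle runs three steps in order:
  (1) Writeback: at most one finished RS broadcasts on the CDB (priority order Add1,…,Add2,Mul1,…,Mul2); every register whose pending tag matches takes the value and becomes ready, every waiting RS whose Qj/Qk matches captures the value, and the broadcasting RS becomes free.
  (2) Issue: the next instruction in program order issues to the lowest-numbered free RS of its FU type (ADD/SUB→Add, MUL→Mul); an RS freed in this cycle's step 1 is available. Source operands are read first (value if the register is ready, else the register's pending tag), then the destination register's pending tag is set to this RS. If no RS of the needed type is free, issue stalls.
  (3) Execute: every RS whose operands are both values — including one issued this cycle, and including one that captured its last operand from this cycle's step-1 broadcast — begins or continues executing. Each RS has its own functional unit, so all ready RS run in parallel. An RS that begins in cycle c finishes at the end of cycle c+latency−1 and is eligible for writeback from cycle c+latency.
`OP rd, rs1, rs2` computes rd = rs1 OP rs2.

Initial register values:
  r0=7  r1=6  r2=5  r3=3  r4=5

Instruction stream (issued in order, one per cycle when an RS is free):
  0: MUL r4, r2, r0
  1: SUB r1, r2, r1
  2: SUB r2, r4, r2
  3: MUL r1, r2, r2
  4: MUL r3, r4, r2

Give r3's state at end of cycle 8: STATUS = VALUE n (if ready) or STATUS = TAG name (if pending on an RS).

STATUS = TAG Mul1

c1: issue MUL r4<-Mul1 | r0:7,r1:6,r2:5,r3:3,r4:Mul1
c2: issue SUB r1<-Add1 | r0:7,r1:Add1,r2:5,r3:3,r4:Mul1
c3: issue SUB r2<-Add2 | r0:7,r1:Add1,r2:Add2,r3:3,r4:Mul1
c4: CDB Add1=-1; issue MUL r1<-Mul2 | r0:7,r1:Mul2,r2:Add2,r3:3,r4:Mul1
c5: CDB Mul1=35; issue MUL r3<-Mul1 | r0:7,r1:Mul2,r2:Add2,r3:Mul1,r4:35
c6: - | r0:7,r1:Mul2,r2:Add2,r3:Mul1,r4:35
c7: CDB Add2=30 | r0:7,r1:Mul2,r2:30,r3:Mul1,r4:35
c8: - | r0:7,r1:Mul2,r2:30,r3:Mul1,r4:35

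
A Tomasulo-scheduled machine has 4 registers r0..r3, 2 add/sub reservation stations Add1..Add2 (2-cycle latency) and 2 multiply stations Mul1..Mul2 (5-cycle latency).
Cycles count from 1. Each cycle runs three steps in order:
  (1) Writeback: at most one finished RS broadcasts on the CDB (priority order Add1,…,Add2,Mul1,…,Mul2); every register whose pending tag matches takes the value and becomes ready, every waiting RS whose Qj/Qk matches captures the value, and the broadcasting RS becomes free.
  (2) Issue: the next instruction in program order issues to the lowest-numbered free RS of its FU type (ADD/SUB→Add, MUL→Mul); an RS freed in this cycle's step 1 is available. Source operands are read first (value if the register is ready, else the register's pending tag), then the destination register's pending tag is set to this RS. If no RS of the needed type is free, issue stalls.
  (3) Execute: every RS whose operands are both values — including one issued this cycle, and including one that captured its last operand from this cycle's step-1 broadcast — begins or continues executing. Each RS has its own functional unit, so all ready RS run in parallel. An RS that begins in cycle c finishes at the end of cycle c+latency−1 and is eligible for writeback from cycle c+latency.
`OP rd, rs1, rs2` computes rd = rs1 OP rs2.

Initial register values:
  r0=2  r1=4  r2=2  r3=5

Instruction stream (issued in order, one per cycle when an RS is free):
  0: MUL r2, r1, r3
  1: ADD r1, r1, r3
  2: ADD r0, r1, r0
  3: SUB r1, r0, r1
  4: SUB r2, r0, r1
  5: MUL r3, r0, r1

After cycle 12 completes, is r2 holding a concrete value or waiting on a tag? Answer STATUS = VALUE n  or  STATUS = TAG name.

STATUS = VALUE 9

c1: issue MUL r2<-Mul1 | r0:2,r1:4,r2:Mul1,r3:5
c2: issue ADD r1<-Add1 | r0:2,r1:Add1,r2:Mul1,r3:5
c3: issue ADD r0<-Add2 | r0:Add2,r1:Add1,r2:Mul1,r3:5
c4: CDB Add1=9; issue SUB r1<-Add1 | r0:Add2,r1:Add1,r2:Mul1,r3:5
c5: stall | r0:Add2,r1:Add1,r2:Mul1,r3:5
c6: CDB Add2=11; issue SUB r2<-Add2 | r0:11,r1:Add1,r2:Add2,r3:5
c7: CDB Mul1=20; issue MUL r3<-Mul1 | r0:11,r1:Add1,r2:Add2,r3:Mul1
c8: CDB Add1=2 | r0:11,r1:2,r2:Add2,r3:Mul1
c9: - | r0:11,r1:2,r2:Add2,r3:Mul1
c10: CDB Add2=9 | r0:11,r1:2,r2:9,r3:Mul1
c11: - | r0:11,r1:2,r2:9,r3:Mul1
c12: - | r0:11,r1:2,r2:9,r3:Mul1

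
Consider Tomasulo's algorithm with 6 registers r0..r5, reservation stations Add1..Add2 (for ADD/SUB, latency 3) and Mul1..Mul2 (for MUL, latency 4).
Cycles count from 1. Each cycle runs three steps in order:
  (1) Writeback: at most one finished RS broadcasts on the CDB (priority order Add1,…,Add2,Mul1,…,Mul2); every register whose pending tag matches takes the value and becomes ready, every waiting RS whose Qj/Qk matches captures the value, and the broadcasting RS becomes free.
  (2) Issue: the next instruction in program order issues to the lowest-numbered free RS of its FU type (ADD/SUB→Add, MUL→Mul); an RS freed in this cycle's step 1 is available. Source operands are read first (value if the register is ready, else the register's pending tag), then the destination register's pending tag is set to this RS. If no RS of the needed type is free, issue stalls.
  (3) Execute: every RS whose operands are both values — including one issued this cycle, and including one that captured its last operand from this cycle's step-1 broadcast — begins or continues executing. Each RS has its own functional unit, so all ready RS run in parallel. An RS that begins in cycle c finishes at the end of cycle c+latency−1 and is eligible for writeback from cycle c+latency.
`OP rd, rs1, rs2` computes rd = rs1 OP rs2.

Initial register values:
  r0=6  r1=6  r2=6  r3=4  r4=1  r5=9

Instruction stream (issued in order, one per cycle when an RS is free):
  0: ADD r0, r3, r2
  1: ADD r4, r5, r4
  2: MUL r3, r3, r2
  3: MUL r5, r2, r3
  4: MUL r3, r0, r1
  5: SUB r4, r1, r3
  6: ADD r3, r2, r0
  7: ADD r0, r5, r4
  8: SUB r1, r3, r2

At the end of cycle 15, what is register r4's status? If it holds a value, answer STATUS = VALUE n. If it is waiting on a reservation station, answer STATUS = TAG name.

STATUS = VALUE -54

  c1: issue ADD r0<-Add1  regs: r0:Add1,r1:6,r2:6,r3:4,r4:1,r5:9
  c2: issue ADD r4<-Add2  regs: r0:Add1,r1:6,r2:6,r3:4,r4:Add2,r5:9
  c3: issue MUL r3<-Mul1  regs: r0:Add1,r1:6,r2:6,r3:Mul1,r4:Add2,r5:9
  c4: CDB Add1=10; issue MUL r5<-Mul2  regs: r0:10,r1:6,r2:6,r3:Mul1,r4:Add2,r5:Mul2
  c5: CDB Add2=10; stall  regs: r0:10,r1:6,r2:6,r3:Mul1,r4:10,r5:Mul2
  c6: stall  regs: r0:10,r1:6,r2:6,r3:Mul1,r4:10,r5:Mul2
  c7: CDB Mul1=24; issue MUL r3<-Mul1  regs: r0:10,r1:6,r2:6,r3:Mul1,r4:10,r5:Mul2
  c8: issue SUB r4<-Add1  regs: r0:10,r1:6,r2:6,r3:Mul1,r4:Add1,r5:Mul2
  c9: issue ADD r3<-Add2  regs: r0:10,r1:6,r2:6,r3:Add2,r4:Add1,r5:Mul2
  c10: stall  regs: r0:10,r1:6,r2:6,r3:Add2,r4:Add1,r5:Mul2
  c11: CDB Mul1=60; stall  regs: r0:10,r1:6,r2:6,r3:Add2,r4:Add1,r5:Mul2
  c12: CDB Add2=16; issue ADD r0<-Add2  regs: r0:Add2,r1:6,r2:6,r3:16,r4:Add1,r5:Mul2
  c13: CDB Mul2=144; stall  regs: r0:Add2,r1:6,r2:6,r3:16,r4:Add1,r5:144
  c14: CDB Add1=-54; issue SUB r1<-Add1  regs: r0:Add2,r1:Add1,r2:6,r3:16,r4:-54,r5:144
  c15: -  regs: r0:Add2,r1:Add1,r2:6,r3:16,r4:-54,r5:144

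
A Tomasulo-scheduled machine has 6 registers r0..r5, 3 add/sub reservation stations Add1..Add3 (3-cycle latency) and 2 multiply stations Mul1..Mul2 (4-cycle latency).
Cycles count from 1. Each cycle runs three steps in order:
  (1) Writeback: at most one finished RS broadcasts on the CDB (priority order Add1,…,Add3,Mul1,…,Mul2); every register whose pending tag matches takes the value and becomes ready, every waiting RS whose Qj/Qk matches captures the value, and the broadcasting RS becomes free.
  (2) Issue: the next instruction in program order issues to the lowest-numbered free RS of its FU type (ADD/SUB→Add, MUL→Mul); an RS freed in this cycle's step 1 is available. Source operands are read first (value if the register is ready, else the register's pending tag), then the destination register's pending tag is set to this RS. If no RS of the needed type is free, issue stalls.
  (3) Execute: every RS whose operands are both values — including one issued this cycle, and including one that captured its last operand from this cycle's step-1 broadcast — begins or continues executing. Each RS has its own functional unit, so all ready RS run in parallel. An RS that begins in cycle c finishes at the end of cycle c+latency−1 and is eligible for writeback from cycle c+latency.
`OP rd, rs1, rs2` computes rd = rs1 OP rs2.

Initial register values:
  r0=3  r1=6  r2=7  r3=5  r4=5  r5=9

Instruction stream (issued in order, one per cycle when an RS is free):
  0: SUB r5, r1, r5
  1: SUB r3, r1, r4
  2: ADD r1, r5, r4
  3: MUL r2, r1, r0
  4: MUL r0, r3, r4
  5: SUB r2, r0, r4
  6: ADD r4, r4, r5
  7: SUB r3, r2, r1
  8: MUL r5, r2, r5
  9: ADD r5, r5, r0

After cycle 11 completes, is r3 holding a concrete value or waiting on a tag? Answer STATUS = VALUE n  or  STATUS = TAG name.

STATUS = TAG Add3

c1: issue SUB r5<-Add1 | r0:3,r1:6,r2:7,r3:5,r4:5,r5:Add1
c2: issue SUB r3<-Add2 | r0:3,r1:6,r2:7,r3:Add2,r4:5,r5:Add1
c3: issue ADD r1<-Add3 | r0:3,r1:Add3,r2:7,r3:Add2,r4:5,r5:Add1
c4: CDB Add1=-3; issue MUL r2<-Mul1 | r0:3,r1:Add3,r2:Mul1,r3:Add2,r4:5,r5:-3
c5: CDB Add2=1; issue MUL r0<-Mul2 | r0:Mul2,r1:Add3,r2:Mul1,r3:1,r4:5,r5:-3
c6: issue SUB r2<-Add1 | r0:Mul2,r1:Add3,r2:Add1,r3:1,r4:5,r5:-3
c7: CDB Add3=2; issue ADD r4<-Add2 | r0:Mul2,r1:2,r2:Add1,r3:1,r4:Add2,r5:-3
c8: issue SUB r3<-Add3 | r0:Mul2,r1:2,r2:Add1,r3:Add3,r4:Add2,r5:-3
c9: CDB Mul2=5; issue MUL r5<-Mul2 | r0:5,r1:2,r2:Add1,r3:Add3,r4:Add2,r5:Mul2
c10: CDB Add2=2; issue ADD r5<-Add2 | r0:5,r1:2,r2:Add1,r3:Add3,r4:2,r5:Add2
c11: CDB Mul1=6 | r0:5,r1:2,r2:Add1,r3:Add3,r4:2,r5:Add2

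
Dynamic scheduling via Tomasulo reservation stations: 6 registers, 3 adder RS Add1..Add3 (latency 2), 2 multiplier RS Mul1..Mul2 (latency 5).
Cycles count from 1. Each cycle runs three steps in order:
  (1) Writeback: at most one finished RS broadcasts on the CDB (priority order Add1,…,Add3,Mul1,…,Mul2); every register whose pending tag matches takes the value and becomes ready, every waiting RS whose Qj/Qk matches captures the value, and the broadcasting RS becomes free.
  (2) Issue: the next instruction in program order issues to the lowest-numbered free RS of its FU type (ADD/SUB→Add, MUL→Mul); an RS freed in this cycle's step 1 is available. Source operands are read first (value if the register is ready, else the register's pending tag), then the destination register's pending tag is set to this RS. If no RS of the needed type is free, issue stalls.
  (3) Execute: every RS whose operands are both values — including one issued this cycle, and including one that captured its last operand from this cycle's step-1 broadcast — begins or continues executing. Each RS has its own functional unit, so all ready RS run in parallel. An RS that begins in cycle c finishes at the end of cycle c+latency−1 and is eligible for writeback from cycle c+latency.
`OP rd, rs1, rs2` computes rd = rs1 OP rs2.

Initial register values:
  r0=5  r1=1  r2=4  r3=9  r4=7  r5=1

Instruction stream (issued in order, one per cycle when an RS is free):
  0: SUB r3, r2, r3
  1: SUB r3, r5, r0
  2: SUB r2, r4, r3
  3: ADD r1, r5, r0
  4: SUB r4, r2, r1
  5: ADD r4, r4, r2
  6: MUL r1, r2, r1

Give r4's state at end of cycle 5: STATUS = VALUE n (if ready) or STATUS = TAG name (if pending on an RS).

STATUS = TAG Add3

cycle 1: issue SUB r3<-Add1 // r0:5,r1:1,r2:4,r3:Add1,r4:7,r5:1
cycle 2: issue SUB r3<-Add2 // r0:5,r1:1,r2:4,r3:Add2,r4:7,r5:1
cycle 3: CDB Add1=-5; issue SUB r2<-Add1 // r0:5,r1:1,r2:Add1,r3:Add2,r4:7,r5:1
cycle 4: CDB Add2=-4; issue ADD r1<-Add2 // r0:5,r1:Add2,r2:Add1,r3:-4,r4:7,r5:1
cycle 5: issue SUB r4<-Add3 // r0:5,r1:Add2,r2:Add1,r3:-4,r4:Add3,r5:1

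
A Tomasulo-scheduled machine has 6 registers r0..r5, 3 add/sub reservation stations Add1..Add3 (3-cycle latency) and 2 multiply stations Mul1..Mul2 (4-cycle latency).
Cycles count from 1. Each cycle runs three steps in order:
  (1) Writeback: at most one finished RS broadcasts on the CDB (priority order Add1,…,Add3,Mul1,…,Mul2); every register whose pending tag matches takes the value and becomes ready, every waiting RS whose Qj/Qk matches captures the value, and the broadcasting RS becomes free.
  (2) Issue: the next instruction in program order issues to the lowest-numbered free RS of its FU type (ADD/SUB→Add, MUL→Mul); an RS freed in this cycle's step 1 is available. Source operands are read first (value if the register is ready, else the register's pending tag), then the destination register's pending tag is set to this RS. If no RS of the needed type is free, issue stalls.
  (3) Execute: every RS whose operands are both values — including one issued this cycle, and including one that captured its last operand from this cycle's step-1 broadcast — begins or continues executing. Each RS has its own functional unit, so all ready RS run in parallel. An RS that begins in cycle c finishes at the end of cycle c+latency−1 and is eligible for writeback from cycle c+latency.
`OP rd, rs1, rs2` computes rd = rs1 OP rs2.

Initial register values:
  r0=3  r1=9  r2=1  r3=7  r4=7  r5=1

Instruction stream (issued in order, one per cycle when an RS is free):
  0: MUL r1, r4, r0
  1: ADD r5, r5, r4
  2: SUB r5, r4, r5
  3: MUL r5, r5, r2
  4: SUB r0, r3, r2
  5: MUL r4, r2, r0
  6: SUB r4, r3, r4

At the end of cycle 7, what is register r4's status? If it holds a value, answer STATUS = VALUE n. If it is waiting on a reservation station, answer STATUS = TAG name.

cycle 1: issue MUL r1<-Mul1 // r0:3,r1:Mul1,r2:1,r3:7,r4:7,r5:1
cycle 2: issue ADD r5<-Add1 // r0:3,r1:Mul1,r2:1,r3:7,r4:7,r5:Add1
cycle 3: issue SUB r5<-Add2 // r0:3,r1:Mul1,r2:1,r3:7,r4:7,r5:Add2
cycle 4: issue MUL r5<-Mul2 // r0:3,r1:Mul1,r2:1,r3:7,r4:7,r5:Mul2
cycle 5: CDB Add1=8; issue SUB r0<-Add1 // r0:Add1,r1:Mul1,r2:1,r3:7,r4:7,r5:Mul2
cycle 6: CDB Mul1=21; issue MUL r4<-Mul1 // r0:Add1,r1:21,r2:1,r3:7,r4:Mul1,r5:Mul2
cycle 7: issue SUB r4<-Add3 // r0:Add1,r1:21,r2:1,r3:7,r4:Add3,r5:Mul2

STATUS = TAG Add3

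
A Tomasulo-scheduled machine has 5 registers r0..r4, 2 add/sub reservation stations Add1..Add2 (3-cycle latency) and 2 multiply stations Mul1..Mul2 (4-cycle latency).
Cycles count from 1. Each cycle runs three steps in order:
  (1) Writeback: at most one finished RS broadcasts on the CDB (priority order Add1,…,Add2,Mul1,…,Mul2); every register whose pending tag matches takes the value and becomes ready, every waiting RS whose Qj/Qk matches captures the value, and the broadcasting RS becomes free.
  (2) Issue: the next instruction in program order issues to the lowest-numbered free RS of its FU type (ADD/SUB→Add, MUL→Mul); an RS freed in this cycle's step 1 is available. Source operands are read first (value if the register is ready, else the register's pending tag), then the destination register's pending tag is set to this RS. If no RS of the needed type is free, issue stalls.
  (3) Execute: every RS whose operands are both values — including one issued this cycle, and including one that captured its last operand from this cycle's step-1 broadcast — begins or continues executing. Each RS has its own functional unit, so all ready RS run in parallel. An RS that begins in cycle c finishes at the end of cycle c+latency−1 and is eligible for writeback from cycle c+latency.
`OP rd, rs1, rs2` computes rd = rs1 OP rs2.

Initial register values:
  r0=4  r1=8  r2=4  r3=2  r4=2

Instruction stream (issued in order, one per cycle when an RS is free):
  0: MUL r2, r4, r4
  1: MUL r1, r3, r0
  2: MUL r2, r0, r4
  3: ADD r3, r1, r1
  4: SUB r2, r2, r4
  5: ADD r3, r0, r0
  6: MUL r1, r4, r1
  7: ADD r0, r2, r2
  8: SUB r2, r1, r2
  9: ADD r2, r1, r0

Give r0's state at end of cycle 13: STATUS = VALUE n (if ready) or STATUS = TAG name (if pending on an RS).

  c1: issue MUL r2<-Mul1  regs: r0:4,r1:8,r2:Mul1,r3:2,r4:2
  c2: issue MUL r1<-Mul2  regs: r0:4,r1:Mul2,r2:Mul1,r3:2,r4:2
  c3: stall  regs: r0:4,r1:Mul2,r2:Mul1,r3:2,r4:2
  c4: stall  regs: r0:4,r1:Mul2,r2:Mul1,r3:2,r4:2
  c5: CDB Mul1=4; issue MUL r2<-Mul1  regs: r0:4,r1:Mul2,r2:Mul1,r3:2,r4:2
  c6: CDB Mul2=8; issue ADD r3<-Add1  regs: r0:4,r1:8,r2:Mul1,r3:Add1,r4:2
  c7: issue SUB r2<-Add2  regs: r0:4,r1:8,r2:Add2,r3:Add1,r4:2
  c8: stall  regs: r0:4,r1:8,r2:Add2,r3:Add1,r4:2
  c9: CDB Add1=16; issue ADD r3<-Add1  regs: r0:4,r1:8,r2:Add2,r3:Add1,r4:2
  c10: CDB Mul1=8; issue MUL r1<-Mul1  regs: r0:4,r1:Mul1,r2:Add2,r3:Add1,r4:2
  c11: stall  regs: r0:4,r1:Mul1,r2:Add2,r3:Add1,r4:2
  c12: CDB Add1=8; issue ADD r0<-Add1  regs: r0:Add1,r1:Mul1,r2:Add2,r3:8,r4:2
  c13: CDB Add2=6; issue SUB r2<-Add2  regs: r0:Add1,r1:Mul1,r2:Add2,r3:8,r4:2

STATUS = TAG Add1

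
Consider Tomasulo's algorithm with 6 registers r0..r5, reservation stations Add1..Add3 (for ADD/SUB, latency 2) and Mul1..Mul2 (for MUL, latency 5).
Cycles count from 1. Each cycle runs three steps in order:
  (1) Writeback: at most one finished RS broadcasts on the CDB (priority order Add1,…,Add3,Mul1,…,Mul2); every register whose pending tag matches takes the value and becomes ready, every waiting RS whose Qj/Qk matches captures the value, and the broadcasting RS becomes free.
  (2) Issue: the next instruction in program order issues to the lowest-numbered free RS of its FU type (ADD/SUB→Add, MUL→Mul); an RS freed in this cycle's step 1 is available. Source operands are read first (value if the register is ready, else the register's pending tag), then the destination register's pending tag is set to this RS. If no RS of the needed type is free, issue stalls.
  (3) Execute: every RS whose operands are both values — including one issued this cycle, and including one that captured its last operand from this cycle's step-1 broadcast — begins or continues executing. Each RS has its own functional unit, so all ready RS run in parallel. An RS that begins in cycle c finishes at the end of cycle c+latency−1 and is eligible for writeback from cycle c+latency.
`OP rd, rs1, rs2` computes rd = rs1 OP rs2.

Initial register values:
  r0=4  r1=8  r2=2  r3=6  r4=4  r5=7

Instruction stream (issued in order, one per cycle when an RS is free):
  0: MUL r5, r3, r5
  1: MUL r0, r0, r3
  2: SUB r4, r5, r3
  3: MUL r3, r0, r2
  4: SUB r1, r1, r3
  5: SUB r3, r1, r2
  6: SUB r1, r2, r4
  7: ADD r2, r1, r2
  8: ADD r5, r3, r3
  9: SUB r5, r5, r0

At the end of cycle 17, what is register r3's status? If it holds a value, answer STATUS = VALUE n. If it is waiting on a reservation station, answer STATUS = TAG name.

cycle 1: issue MUL r5<-Mul1 // r0:4,r1:8,r2:2,r3:6,r4:4,r5:Mul1
cycle 2: issue MUL r0<-Mul2 // r0:Mul2,r1:8,r2:2,r3:6,r4:4,r5:Mul1
cycle 3: issue SUB r4<-Add1 // r0:Mul2,r1:8,r2:2,r3:6,r4:Add1,r5:Mul1
cycle 4: stall // r0:Mul2,r1:8,r2:2,r3:6,r4:Add1,r5:Mul1
cycle 5: stall // r0:Mul2,r1:8,r2:2,r3:6,r4:Add1,r5:Mul1
cycle 6: CDB Mul1=42; issue MUL r3<-Mul1 // r0:Mul2,r1:8,r2:2,r3:Mul1,r4:Add1,r5:42
cycle 7: CDB Mul2=24; issue SUB r1<-Add2 // r0:24,r1:Add2,r2:2,r3:Mul1,r4:Add1,r5:42
cycle 8: CDB Add1=36; issue SUB r3<-Add1 // r0:24,r1:Add2,r2:2,r3:Add1,r4:36,r5:42
cycle 9: issue SUB r1<-Add3 // r0:24,r1:Add3,r2:2,r3:Add1,r4:36,r5:42
cycle 10: stall // r0:24,r1:Add3,r2:2,r3:Add1,r4:36,r5:42
cycle 11: CDB Add3=-34; issue ADD r2<-Add3 // r0:24,r1:-34,r2:Add3,r3:Add1,r4:36,r5:42
cycle 12: CDB Mul1=48; stall // r0:24,r1:-34,r2:Add3,r3:Add1,r4:36,r5:42
cycle 13: CDB Add3=-32; issue ADD r5<-Add3 // r0:24,r1:-34,r2:-32,r3:Add1,r4:36,r5:Add3
cycle 14: CDB Add2=-40; issue SUB r5<-Add2 // r0:24,r1:-34,r2:-32,r3:Add1,r4:36,r5:Add2
cycle 15: - // r0:24,r1:-34,r2:-32,r3:Add1,r4:36,r5:Add2
cycle 16: CDB Add1=-42 // r0:24,r1:-34,r2:-32,r3:-42,r4:36,r5:Add2
cycle 17: - // r0:24,r1:-34,r2:-32,r3:-42,r4:36,r5:Add2

STATUS = VALUE -42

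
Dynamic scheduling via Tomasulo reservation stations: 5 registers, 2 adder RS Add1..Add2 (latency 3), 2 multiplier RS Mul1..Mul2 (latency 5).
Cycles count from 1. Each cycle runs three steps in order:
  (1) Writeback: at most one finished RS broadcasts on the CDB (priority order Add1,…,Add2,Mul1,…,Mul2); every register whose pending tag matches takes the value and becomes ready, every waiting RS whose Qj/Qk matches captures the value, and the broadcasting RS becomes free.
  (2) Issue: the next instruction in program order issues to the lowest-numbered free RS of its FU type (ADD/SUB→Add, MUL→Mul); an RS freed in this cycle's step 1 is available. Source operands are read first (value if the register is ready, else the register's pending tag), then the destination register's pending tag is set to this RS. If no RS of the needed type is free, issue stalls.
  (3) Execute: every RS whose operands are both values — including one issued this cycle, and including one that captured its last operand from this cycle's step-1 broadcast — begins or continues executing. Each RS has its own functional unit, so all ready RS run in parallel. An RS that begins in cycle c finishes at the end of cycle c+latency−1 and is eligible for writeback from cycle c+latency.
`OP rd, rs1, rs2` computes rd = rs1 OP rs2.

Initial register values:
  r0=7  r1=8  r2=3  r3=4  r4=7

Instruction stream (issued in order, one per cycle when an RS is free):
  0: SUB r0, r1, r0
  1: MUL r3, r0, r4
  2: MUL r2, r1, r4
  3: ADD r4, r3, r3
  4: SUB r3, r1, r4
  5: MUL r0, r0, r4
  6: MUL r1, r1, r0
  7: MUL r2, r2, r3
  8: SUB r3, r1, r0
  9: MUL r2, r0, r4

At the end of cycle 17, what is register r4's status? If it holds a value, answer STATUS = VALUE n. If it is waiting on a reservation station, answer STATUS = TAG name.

STATUS = VALUE 14

cycle 1: issue SUB r0<-Add1 // r0:Add1,r1:8,r2:3,r3:4,r4:7
cycle 2: issue MUL r3<-Mul1 // r0:Add1,r1:8,r2:3,r3:Mul1,r4:7
cycle 3: issue MUL r2<-Mul2 // r0:Add1,r1:8,r2:Mul2,r3:Mul1,r4:7
cycle 4: CDB Add1=1; issue ADD r4<-Add1 // r0:1,r1:8,r2:Mul2,r3:Mul1,r4:Add1
cycle 5: issue SUB r3<-Add2 // r0:1,r1:8,r2:Mul2,r3:Add2,r4:Add1
cycle 6: stall // r0:1,r1:8,r2:Mul2,r3:Add2,r4:Add1
cycle 7: stall // r0:1,r1:8,r2:Mul2,r3:Add2,r4:Add1
cycle 8: CDB Mul2=56; issue MUL r0<-Mul2 // r0:Mul2,r1:8,r2:56,r3:Add2,r4:Add1
cycle 9: CDB Mul1=7; issue MUL r1<-Mul1 // r0:Mul2,r1:Mul1,r2:56,r3:Add2,r4:Add1
cycle 10: stall // r0:Mul2,r1:Mul1,r2:56,r3:Add2,r4:Add1
cycle 11: stall // r0:Mul2,r1:Mul1,r2:56,r3:Add2,r4:Add1
cycle 12: CDB Add1=14; stall // r0:Mul2,r1:Mul1,r2:56,r3:Add2,r4:14
cycle 13: stall // r0:Mul2,r1:Mul1,r2:56,r3:Add2,r4:14
cycle 14: stall // r0:Mul2,r1:Mul1,r2:56,r3:Add2,r4:14
cycle 15: CDB Add2=-6; stall // r0:Mul2,r1:Mul1,r2:56,r3:-6,r4:14
cycle 16: stall // r0:Mul2,r1:Mul1,r2:56,r3:-6,r4:14
cycle 17: CDB Mul2=14; issue MUL r2<-Mul2 // r0:14,r1:Mul1,r2:Mul2,r3:-6,r4:14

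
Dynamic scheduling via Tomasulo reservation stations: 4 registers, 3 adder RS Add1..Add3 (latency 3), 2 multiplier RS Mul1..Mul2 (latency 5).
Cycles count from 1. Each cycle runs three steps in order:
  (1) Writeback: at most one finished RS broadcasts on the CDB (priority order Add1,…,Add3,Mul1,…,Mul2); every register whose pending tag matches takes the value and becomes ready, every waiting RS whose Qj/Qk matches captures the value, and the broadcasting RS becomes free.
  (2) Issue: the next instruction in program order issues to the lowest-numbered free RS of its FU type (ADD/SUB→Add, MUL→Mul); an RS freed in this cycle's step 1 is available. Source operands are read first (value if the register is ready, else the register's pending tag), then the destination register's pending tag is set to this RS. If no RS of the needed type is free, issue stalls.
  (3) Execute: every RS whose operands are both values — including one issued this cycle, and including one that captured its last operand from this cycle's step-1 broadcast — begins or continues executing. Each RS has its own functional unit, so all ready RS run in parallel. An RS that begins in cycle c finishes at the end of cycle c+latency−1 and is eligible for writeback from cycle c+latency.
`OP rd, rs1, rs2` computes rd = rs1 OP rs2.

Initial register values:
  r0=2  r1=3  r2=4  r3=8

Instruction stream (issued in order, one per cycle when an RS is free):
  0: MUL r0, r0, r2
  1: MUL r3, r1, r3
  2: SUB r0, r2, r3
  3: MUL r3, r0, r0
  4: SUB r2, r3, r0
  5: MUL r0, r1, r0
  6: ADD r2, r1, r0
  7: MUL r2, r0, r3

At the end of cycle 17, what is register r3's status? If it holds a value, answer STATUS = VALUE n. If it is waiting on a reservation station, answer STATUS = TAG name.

STATUS = VALUE 400

cycle 1: issue MUL r0<-Mul1 // r0:Mul1,r1:3,r2:4,r3:8
cycle 2: issue MUL r3<-Mul2 // r0:Mul1,r1:3,r2:4,r3:Mul2
cycle 3: issue SUB r0<-Add1 // r0:Add1,r1:3,r2:4,r3:Mul2
cycle 4: stall // r0:Add1,r1:3,r2:4,r3:Mul2
cycle 5: stall // r0:Add1,r1:3,r2:4,r3:Mul2
cycle 6: CDB Mul1=8; issue MUL r3<-Mul1 // r0:Add1,r1:3,r2:4,r3:Mul1
cycle 7: CDB Mul2=24; issue SUB r2<-Add2 // r0:Add1,r1:3,r2:Add2,r3:Mul1
cycle 8: issue MUL r0<-Mul2 // r0:Mul2,r1:3,r2:Add2,r3:Mul1
cycle 9: issue ADD r2<-Add3 // r0:Mul2,r1:3,r2:Add3,r3:Mul1
cycle 10: CDB Add1=-20; stall // r0:Mul2,r1:3,r2:Add3,r3:Mul1
cycle 11: stall // r0:Mul2,r1:3,r2:Add3,r3:Mul1
cycle 12: stall // r0:Mul2,r1:3,r2:Add3,r3:Mul1
cycle 13: stall // r0:Mul2,r1:3,r2:Add3,r3:Mul1
cycle 14: stall // r0:Mul2,r1:3,r2:Add3,r3:Mul1
cycle 15: CDB Mul1=400; issue MUL r2<-Mul1 // r0:Mul2,r1:3,r2:Mul1,r3:400
cycle 16: CDB Mul2=-60 // r0:-60,r1:3,r2:Mul1,r3:400
cycle 17: - // r0:-60,r1:3,r2:Mul1,r3:400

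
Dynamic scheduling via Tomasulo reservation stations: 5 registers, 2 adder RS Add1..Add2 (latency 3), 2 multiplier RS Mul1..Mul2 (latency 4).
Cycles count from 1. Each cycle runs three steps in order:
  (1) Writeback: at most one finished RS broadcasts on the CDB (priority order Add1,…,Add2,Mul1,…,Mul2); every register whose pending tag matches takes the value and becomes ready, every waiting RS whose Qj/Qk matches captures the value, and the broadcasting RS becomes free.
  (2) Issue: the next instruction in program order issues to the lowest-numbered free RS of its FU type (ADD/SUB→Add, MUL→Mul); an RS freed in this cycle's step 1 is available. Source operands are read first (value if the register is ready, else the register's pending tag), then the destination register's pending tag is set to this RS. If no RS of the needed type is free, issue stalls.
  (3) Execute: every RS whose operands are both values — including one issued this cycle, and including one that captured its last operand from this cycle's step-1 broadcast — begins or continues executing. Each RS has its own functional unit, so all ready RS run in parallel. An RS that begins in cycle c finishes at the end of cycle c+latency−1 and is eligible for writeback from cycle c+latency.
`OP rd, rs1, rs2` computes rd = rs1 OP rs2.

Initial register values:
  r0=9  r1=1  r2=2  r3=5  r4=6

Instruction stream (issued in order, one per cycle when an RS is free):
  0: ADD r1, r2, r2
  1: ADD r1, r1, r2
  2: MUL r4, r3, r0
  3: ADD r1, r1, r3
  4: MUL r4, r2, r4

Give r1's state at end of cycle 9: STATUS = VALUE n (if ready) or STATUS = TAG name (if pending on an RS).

STATUS = TAG Add1

cycle 1: issue ADD r1<-Add1 // r0:9,r1:Add1,r2:2,r3:5,r4:6
cycle 2: issue ADD r1<-Add2 // r0:9,r1:Add2,r2:2,r3:5,r4:6
cycle 3: issue MUL r4<-Mul1 // r0:9,r1:Add2,r2:2,r3:5,r4:Mul1
cycle 4: CDB Add1=4; issue ADD r1<-Add1 // r0:9,r1:Add1,r2:2,r3:5,r4:Mul1
cycle 5: issue MUL r4<-Mul2 // r0:9,r1:Add1,r2:2,r3:5,r4:Mul2
cycle 6: - // r0:9,r1:Add1,r2:2,r3:5,r4:Mul2
cycle 7: CDB Add2=6 // r0:9,r1:Add1,r2:2,r3:5,r4:Mul2
cycle 8: CDB Mul1=45 // r0:9,r1:Add1,r2:2,r3:5,r4:Mul2
cycle 9: - // r0:9,r1:Add1,r2:2,r3:5,r4:Mul2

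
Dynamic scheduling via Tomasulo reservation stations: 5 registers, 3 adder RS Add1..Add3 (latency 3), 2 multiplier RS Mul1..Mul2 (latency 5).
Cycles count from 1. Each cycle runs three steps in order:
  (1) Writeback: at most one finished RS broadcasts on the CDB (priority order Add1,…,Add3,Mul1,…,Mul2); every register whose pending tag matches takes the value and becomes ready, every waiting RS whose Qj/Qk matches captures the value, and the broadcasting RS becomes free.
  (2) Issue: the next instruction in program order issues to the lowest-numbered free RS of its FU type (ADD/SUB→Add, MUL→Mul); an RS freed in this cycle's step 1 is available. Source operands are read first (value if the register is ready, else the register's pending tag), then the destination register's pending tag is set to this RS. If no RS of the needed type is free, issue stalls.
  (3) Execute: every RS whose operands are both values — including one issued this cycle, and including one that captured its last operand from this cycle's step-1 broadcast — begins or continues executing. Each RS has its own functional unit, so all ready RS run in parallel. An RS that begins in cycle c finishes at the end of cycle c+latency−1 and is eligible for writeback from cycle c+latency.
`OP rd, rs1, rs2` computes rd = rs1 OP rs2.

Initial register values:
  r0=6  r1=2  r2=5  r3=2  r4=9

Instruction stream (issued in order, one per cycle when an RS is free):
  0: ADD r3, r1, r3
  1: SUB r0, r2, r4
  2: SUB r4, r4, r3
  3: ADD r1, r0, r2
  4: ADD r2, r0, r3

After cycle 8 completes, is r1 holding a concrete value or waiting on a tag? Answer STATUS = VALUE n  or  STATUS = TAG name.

c1: issue ADD r3<-Add1 | r0:6,r1:2,r2:5,r3:Add1,r4:9
c2: issue SUB r0<-Add2 | r0:Add2,r1:2,r2:5,r3:Add1,r4:9
c3: issue SUB r4<-Add3 | r0:Add2,r1:2,r2:5,r3:Add1,r4:Add3
c4: CDB Add1=4; issue ADD r1<-Add1 | r0:Add2,r1:Add1,r2:5,r3:4,r4:Add3
c5: CDB Add2=-4; issue ADD r2<-Add2 | r0:-4,r1:Add1,r2:Add2,r3:4,r4:Add3
c6: - | r0:-4,r1:Add1,r2:Add2,r3:4,r4:Add3
c7: CDB Add3=5 | r0:-4,r1:Add1,r2:Add2,r3:4,r4:5
c8: CDB Add1=1 | r0:-4,r1:1,r2:Add2,r3:4,r4:5

STATUS = VALUE 1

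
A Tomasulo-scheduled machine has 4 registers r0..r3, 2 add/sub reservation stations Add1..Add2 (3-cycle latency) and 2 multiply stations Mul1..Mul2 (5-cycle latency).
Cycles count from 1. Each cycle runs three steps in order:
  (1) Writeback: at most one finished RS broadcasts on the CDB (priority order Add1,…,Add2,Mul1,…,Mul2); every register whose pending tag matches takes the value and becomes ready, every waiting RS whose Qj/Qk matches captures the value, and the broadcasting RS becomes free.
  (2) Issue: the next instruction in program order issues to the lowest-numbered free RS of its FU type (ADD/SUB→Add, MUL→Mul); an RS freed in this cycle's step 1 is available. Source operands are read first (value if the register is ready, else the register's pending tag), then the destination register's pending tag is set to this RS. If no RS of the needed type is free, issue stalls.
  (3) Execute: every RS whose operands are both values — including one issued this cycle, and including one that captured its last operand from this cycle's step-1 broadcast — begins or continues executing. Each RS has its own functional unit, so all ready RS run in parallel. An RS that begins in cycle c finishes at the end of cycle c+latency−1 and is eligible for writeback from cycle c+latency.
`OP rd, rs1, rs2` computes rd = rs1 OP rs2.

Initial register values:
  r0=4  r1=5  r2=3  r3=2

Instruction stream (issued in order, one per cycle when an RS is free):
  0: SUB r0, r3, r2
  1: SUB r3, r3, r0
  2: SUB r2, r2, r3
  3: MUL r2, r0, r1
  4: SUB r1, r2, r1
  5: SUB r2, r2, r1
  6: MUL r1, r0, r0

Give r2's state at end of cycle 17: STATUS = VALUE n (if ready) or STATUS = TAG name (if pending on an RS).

cycle 1: issue SUB r0<-Add1 // r0:Add1,r1:5,r2:3,r3:2
cycle 2: issue SUB r3<-Add2 // r0:Add1,r1:5,r2:3,r3:Add2
cycle 3: stall // r0:Add1,r1:5,r2:3,r3:Add2
cycle 4: CDB Add1=-1; issue SUB r2<-Add1 // r0:-1,r1:5,r2:Add1,r3:Add2
cycle 5: issue MUL r2<-Mul1 // r0:-1,r1:5,r2:Mul1,r3:Add2
cycle 6: stall // r0:-1,r1:5,r2:Mul1,r3:Add2
cycle 7: CDB Add2=3; issue SUB r1<-Add2 // r0:-1,r1:Add2,r2:Mul1,r3:3
cycle 8: stall // r0:-1,r1:Add2,r2:Mul1,r3:3
cycle 9: stall // r0:-1,r1:Add2,r2:Mul1,r3:3
cycle 10: CDB Add1=0; issue SUB r2<-Add1 // r0:-1,r1:Add2,r2:Add1,r3:3
cycle 11: CDB Mul1=-5; issue MUL r1<-Mul1 // r0:-1,r1:Mul1,r2:Add1,r3:3
cycle 12: - // r0:-1,r1:Mul1,r2:Add1,r3:3
cycle 13: - // r0:-1,r1:Mul1,r2:Add1,r3:3
cycle 14: CDB Add2=-10 // r0:-1,r1:Mul1,r2:Add1,r3:3
cycle 15: - // r0:-1,r1:Mul1,r2:Add1,r3:3
cycle 16: CDB Mul1=1 // r0:-1,r1:1,r2:Add1,r3:3
cycle 17: CDB Add1=5 // r0:-1,r1:1,r2:5,r3:3

STATUS = VALUE 5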